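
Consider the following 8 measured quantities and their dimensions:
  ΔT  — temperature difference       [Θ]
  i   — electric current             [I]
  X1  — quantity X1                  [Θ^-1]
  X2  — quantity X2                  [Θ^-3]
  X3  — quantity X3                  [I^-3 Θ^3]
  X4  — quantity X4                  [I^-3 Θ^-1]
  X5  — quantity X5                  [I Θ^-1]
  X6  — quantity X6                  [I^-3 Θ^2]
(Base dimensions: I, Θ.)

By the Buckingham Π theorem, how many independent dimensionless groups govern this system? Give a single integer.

6

Write exponents as rows I,Θ / cols ΔT,i,X1,X2,X3,X4,X5,X6:
  I: [ 0  1  0  0 -3 -3  1 -3]
  Θ: [ 1  0 -1 -3  3 -1 -1  2]
Echelon form has 2 nonzero rows (pivots: ΔT,i)
n=8, r=2 ⇒ 6 dimensionless groups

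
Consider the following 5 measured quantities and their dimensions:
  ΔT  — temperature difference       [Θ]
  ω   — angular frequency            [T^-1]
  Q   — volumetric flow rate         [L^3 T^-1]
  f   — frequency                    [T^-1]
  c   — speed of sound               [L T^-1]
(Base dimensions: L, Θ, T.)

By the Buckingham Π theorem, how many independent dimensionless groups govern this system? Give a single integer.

2

Dimensional matrix (L×Θ×T by ΔT×ω×Q×f×c):
  L: [ 0  0  3  0  1]
  Θ: [ 1  0  0  0  0]
  T: [ 0 -1 -1 -1 -1]
RREF → pivots at {ΔT,ω,Q} ⇒ r = 3
n=5, r=3 ⇒ 2 dimensionless groups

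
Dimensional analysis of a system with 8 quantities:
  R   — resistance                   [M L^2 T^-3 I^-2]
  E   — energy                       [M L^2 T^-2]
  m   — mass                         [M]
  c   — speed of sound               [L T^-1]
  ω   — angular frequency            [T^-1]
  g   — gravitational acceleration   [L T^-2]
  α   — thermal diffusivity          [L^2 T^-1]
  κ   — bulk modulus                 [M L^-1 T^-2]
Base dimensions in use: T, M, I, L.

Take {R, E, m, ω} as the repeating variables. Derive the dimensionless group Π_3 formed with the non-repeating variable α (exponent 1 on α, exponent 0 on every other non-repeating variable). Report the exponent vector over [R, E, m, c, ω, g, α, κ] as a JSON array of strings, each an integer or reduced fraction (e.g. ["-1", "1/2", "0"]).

["0", "-1", "1", "0", "1", "0", "1", "0"]

Exponent matrix [T,M,I,L] × [R,E,m,c,ω,g,α,κ]:
  T: [-3 -2  0 -1 -1 -2 -1 -2]
  M: [ 1  1  1  0  0  0  0  1]
  I: [-2  0  0  0  0  0  0  0]
  L: [ 2  2  0  1  0  1  2 -1]
RREF → pivots at {R,E,m,ω} ⇒ r = 4
Repeat: R,E,m,ω; free: c,g,α,κ
RREF:
  r0: [   1    0    0    0    0    0    0    0]
  r1: [   0    1    0  1/2    0  1/2    1 -1/2]
  r2: [   0    0    1 -1/2    0 -1/2   -1  3/2]
  r3: [   0    0    0    0    1    1   -1    3]
Fix exponent of α at 1, c at 0, g at 0, κ at 0; solve each RREF row for its pivot's exponent:
  r0: exp(R) + (0)·1 = 0 ⇒ exp(R) = 0
  r1: exp(E) + (1)·1 = 0 ⇒ exp(E) = -1
  r2: exp(m) + (-1)·1 = 0 ⇒ exp(m) = 1
  r3: exp(ω) + (-1)·1 = 0 ⇒ exp(ω) = 1
Π_3 = E^-1 · m · ω · α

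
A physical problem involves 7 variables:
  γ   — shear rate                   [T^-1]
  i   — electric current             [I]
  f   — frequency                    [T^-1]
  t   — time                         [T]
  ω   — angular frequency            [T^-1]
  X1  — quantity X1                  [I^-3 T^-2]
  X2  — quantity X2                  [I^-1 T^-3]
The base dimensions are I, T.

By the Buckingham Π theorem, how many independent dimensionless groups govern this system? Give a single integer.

5

Exponent matrix [I,T] × [γ,i,f,t,ω,X1,X2]:
  I: [ 0  1  0  0  0 -3 -1]
  T: [-1  0 -1  1 -1 -2 -3]
Row reduction gives pivot columns γ,i; rank = 2
Π count = n − r = 7 − 2 = 5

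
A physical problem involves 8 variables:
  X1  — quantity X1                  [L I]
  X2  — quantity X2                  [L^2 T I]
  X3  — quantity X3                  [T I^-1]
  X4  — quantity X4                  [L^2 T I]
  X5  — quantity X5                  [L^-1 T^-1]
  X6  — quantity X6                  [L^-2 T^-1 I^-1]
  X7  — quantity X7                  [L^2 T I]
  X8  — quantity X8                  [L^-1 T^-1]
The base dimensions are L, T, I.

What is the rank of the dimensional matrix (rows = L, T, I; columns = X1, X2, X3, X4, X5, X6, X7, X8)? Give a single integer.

Write exponents as rows L,T,I / cols X1,X2,X3,X4,X5,X6,X7,X8:
  L: [ 1  2  0  2 -1 -2  2 -1]
  T: [ 0  1  1  1 -1 -1  1 -1]
  I: [ 1  1 -1  1  0 -1  1  0]
Row reduction gives pivot columns X1,X2; rank = 2

2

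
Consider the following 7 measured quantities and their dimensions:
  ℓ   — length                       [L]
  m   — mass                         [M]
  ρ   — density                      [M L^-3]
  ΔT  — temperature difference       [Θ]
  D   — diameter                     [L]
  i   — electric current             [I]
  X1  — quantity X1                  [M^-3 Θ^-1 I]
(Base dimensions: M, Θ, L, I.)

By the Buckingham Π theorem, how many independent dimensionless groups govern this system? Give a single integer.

3

Dimensional matrix (M×Θ×L×I by ℓ×m×ρ×ΔT×D×i×X1):
  M: [ 0  1  1  0  0  0 -3]
  Θ: [ 0  0  0  1  0  0 -1]
  L: [ 1  0 -3  0  1  0  0]
  I: [ 0  0  0  0  0  1  1]
Row reduction gives pivot columns ℓ,m,ΔT,i; rank = 4
n=7, r=4 ⇒ 3 dimensionless groups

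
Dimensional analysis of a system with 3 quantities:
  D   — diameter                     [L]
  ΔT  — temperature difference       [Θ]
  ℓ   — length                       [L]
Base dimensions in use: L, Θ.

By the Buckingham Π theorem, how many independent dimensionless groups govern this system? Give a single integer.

1

Dimensional matrix (L×Θ by D×ΔT×ℓ):
  L: [ 1  0  1]
  Θ: [ 0  1  0]
RREF → pivots at {D,ΔT} ⇒ r = 2
n=3, r=2 ⇒ 1 dimensionless group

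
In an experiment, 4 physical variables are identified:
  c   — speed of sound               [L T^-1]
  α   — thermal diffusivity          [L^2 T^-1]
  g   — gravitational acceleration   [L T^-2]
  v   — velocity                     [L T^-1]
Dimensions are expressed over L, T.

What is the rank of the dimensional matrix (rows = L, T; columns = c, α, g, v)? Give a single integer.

Dimensional matrix (L×T by c×α×g×v):
  L: [ 1  2  1  1]
  T: [-1 -1 -2 -1]
RREF → pivots at {c,α} ⇒ r = 2

2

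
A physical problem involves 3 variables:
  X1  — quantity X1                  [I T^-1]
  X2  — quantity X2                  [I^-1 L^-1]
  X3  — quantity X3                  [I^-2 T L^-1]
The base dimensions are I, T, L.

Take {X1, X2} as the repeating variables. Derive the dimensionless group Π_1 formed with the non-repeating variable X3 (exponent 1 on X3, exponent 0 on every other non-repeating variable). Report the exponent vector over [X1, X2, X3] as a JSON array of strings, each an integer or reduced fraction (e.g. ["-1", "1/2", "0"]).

Write exponents as rows I,T,L / cols X1,X2,X3:
  I: [ 1 -1 -2]
  T: [-1  0  1]
  L: [ 0 -1 -1]
Row reduction gives pivot columns X1,X2; rank = 2
Pivot set = {X1,X2}, free = {X3}
RREF:
  r0: [   1    0   -1]
  r1: [   0    1    1]
  r2: [   0    0    0]
Fix exponent of X3 at 1; solve each RREF row for its pivot's exponent:
  r0: exp(X1) + (-1)·1 = 0 ⇒ exp(X1) = 1
  r1: exp(X2) + (1)·1 = 0 ⇒ exp(X2) = -1
Π_1 = X1 · X2^-1 · X3

["1", "-1", "1"]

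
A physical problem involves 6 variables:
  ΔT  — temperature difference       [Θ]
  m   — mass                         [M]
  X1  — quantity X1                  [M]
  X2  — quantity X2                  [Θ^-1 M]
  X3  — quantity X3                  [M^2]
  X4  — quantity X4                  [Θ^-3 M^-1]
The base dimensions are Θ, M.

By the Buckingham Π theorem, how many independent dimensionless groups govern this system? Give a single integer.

Dimensional matrix (Θ×M by ΔT×m×X1×X2×X3×X4):
  Θ: [ 1  0  0 -1  0 -3]
  M: [ 0  1  1  1  2 -1]
Echelon form has 2 nonzero rows (pivots: ΔT,m)
Π count = n − r = 6 − 2 = 4

4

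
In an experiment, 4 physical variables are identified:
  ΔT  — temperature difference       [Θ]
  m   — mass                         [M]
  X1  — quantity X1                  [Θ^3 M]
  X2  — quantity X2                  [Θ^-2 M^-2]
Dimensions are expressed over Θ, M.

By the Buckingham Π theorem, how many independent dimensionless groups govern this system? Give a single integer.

2

Write exponents as rows Θ,M / cols ΔT,m,X1,X2:
  Θ: [ 1  0  3 -2]
  M: [ 0  1  1 -2]
Echelon form has 2 nonzero rows (pivots: ΔT,m)
Π count = n − r = 4 − 2 = 2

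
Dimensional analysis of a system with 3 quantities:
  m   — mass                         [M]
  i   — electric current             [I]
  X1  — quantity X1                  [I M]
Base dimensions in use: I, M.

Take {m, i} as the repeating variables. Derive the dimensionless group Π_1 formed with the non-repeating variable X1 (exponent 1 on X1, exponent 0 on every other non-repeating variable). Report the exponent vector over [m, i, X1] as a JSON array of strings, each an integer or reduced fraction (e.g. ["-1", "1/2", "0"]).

Exponent matrix [I,M] × [m,i,X1]:
  I: [ 0  1  1]
  M: [ 1  0  1]
Row reduction gives pivot columns m,i; rank = 2
Repeat: m,i; free: X1
RREF:
  r0: [   1    0    1]
  r1: [   0    1    1]
Fix exponent of X1 at 1; solve each RREF row for its pivot's exponent:
  r0: exp(m) + (1)·1 = 0 ⇒ exp(m) = -1
  r1: exp(i) + (1)·1 = 0 ⇒ exp(i) = -1
Π_1 = m^-1 · i^-1 · X1

["-1", "-1", "1"]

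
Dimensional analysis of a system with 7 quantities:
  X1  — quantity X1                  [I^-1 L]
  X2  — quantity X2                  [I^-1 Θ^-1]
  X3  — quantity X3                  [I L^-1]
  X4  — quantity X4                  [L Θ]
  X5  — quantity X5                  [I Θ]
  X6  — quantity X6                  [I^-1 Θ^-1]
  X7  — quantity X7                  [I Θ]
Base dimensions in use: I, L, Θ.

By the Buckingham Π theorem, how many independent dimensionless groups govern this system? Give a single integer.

5

Dimensional matrix (I×L×Θ by X1×X2×X3×X4×X5×X6×X7):
  I: [-1 -1  1  0  1 -1  1]
  L: [ 1  0 -1  1  0  0  0]
  Θ: [ 0 -1  0  1  1 -1  1]
Echelon form has 2 nonzero rows (pivots: X1,X2)
n=7, r=2 ⇒ 5 dimensionless groups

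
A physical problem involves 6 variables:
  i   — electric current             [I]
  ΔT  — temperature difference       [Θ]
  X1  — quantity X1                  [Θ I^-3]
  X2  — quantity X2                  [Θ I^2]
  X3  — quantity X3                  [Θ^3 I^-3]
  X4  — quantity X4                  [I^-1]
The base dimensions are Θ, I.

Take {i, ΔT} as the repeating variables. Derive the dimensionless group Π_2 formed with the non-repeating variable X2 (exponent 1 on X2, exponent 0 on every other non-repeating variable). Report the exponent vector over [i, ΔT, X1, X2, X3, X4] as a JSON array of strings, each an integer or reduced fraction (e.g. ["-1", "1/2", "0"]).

Write exponents as rows Θ,I / cols i,ΔT,X1,X2,X3,X4:
  Θ: [ 0  1  1  1  3  0]
  I: [ 1  0 -3  2 -3 -1]
Echelon form has 2 nonzero rows (pivots: i,ΔT)
Pivot set = {i,ΔT}, free = {X1,X2,X3,X4}
RREF:
  r0: [   1    0   -3    2   -3   -1]
  r1: [   0    1    1    1    3    0]
Fix exponent of X2 at 1, X1 at 0, X3 at 0, X4 at 0; solve each RREF row for its pivot's exponent:
  r0: exp(i) + (2)·1 = 0 ⇒ exp(i) = -2
  r1: exp(ΔT) + (1)·1 = 0 ⇒ exp(ΔT) = -1
Π_2 = i^-2 · ΔT^-1 · X2

["-2", "-1", "0", "1", "0", "0"]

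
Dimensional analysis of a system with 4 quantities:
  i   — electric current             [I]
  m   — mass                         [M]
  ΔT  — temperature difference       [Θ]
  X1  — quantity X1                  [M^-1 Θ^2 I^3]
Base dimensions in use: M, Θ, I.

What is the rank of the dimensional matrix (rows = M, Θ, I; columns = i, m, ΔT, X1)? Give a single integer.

3

Write exponents as rows M,Θ,I / cols i,m,ΔT,X1:
  M: [ 0  1  0 -1]
  Θ: [ 0  0  1  2]
  I: [ 1  0  0  3]
Row reduction gives pivot columns i,m,ΔT; rank = 3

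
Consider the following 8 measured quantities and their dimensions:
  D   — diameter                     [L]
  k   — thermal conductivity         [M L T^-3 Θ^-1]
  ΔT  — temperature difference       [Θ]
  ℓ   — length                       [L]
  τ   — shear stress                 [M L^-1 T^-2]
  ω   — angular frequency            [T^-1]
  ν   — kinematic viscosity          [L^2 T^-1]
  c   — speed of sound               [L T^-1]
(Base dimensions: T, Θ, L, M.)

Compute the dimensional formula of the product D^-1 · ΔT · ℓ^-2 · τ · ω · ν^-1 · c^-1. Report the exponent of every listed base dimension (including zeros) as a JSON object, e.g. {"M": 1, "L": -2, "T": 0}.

Exponent matrix [T,Θ,L,M] × [D,k,ΔT,ℓ,τ,ω,ν,c]:
  T: [ 0 -3  0  0 -2 -1 -1 -1]
  Θ: [ 0 -1  1  0  0  0  0  0]
  L: [ 1  1  0  1 -1  0  2  1]
  M: [ 0  1  0  0  1  0  0  0]
  [T]: (-1)·0+(1)·0+(-2)·0+(1)·-2+(1)·-1+(-1)·-1+(-1)·-1 = -1
  [Θ]: (-1)·0+(1)·1+(-2)·0+(1)·0+(1)·0+(-1)·0+(-1)·0 = 1
  [L]: (-1)·1+(1)·0+(-2)·1+(1)·-1+(1)·0+(-1)·2+(-1)·1 = -7
  [M]: (-1)·0+(1)·0+(-2)·0+(1)·1+(1)·0+(-1)·0+(-1)·0 = 1
⇒ T^-1 Θ L^-7 M

{"T": -1, "Θ": 1, "L": -7, "M": 1}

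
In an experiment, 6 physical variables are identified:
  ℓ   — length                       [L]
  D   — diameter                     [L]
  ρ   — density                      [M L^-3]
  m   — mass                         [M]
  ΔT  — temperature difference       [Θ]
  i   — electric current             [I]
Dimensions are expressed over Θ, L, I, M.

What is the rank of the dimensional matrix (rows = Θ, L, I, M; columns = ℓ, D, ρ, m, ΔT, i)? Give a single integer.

4

Exponent matrix [Θ,L,I,M] × [ℓ,D,ρ,m,ΔT,i]:
  Θ: [ 0  0  0  0  1  0]
  L: [ 1  1 -3  0  0  0]
  I: [ 0  0  0  0  0  1]
  M: [ 0  0  1  1  0  0]
Echelon form has 4 nonzero rows (pivots: ℓ,ρ,ΔT,i)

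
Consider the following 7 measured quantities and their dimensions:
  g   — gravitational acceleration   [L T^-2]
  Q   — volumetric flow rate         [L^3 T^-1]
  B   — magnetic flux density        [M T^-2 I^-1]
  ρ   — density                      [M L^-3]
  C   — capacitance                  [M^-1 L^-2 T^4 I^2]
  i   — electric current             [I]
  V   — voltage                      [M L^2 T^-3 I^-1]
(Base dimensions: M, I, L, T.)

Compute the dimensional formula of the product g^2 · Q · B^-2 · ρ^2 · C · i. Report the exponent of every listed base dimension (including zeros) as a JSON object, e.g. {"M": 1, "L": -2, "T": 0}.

Exponent matrix [M,I,L,T] × [g,Q,B,ρ,C,i,V]:
  M: [ 0  0  1  1 -1  0  1]
  I: [ 0  0 -1  0  2  1 -1]
  L: [ 1  3  0 -3 -2  0  2]
  T: [-2 -1 -2  0  4  0 -3]
  [M]: (2)·0+(1)·0+(-2)·1+(2)·1+(1)·-1+(1)·0 = -1
  [I]: (2)·0+(1)·0+(-2)·-1+(2)·0+(1)·2+(1)·1 = 5
  [L]: (2)·1+(1)·3+(-2)·0+(2)·-3+(1)·-2+(1)·0 = -3
  [T]: (2)·-2+(1)·-1+(-2)·-2+(2)·0+(1)·4+(1)·0 = 3
⇒ M^-1 I^5 L^-3 T^3

{"M": -1, "I": 5, "L": -3, "T": 3}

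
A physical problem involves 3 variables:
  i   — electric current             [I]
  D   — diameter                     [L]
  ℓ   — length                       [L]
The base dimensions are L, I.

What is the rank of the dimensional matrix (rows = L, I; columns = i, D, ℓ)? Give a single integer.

2

Dimensional matrix (L×I by i×D×ℓ):
  L: [ 0  1  1]
  I: [ 1  0  0]
Row reduction gives pivot columns i,D; rank = 2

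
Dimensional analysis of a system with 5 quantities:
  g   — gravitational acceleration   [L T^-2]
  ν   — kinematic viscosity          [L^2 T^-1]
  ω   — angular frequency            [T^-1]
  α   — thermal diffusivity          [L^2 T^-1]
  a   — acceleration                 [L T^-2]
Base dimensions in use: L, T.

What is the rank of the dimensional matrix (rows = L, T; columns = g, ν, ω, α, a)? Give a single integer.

Dimensional matrix (L×T by g×ν×ω×α×a):
  L: [ 1  2  0  2  1]
  T: [-2 -1 -1 -1 -2]
RREF → pivots at {g,ν} ⇒ r = 2

2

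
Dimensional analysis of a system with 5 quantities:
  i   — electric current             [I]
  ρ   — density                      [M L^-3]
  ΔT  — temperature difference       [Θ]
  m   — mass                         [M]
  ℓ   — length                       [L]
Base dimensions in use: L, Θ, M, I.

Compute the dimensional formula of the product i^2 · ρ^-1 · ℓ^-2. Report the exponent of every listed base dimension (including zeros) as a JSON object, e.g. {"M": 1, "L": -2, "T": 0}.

Exponent matrix [L,Θ,M,I] × [i,ρ,ΔT,m,ℓ]:
  L: [ 0 -3  0  0  1]
  Θ: [ 0  0  1  0  0]
  M: [ 0  1  0  1  0]
  I: [ 1  0  0  0  0]
  [L]: (2)·0+(-1)·-3+(-2)·1 = 1
  [Θ]: (2)·0+(-1)·0+(-2)·0 = 0
  [M]: (2)·0+(-1)·1+(-2)·0 = -1
  [I]: (2)·1+(-1)·0+(-2)·0 = 2
⇒ L M^-1 I^2

{"L": 1, "Θ": 0, "M": -1, "I": 2}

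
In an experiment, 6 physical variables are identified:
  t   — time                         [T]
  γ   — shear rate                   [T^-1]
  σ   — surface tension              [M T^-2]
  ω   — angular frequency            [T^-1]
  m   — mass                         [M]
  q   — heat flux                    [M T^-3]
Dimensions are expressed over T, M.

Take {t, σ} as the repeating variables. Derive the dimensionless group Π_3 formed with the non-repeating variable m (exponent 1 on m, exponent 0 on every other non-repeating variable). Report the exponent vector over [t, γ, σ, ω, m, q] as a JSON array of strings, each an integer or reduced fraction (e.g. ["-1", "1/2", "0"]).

["-2", "0", "-1", "0", "1", "0"]

Exponent matrix [T,M] × [t,γ,σ,ω,m,q]:
  T: [ 1 -1 -2 -1  0 -3]
  M: [ 0  0  1  0  1  1]
Echelon form has 2 nonzero rows (pivots: t,σ)
Pivot set = {t,σ}, free = {γ,ω,m,q}
RREF:
  r0: [   1   -1    0   -1    2   -1]
  r1: [   0    0    1    0    1    1]
Fix exponent of m at 1, γ at 0, ω at 0, q at 0; solve each RREF row for its pivot's exponent:
  r0: exp(t) + (2)·1 = 0 ⇒ exp(t) = -2
  r1: exp(σ) + (1)·1 = 0 ⇒ exp(σ) = -1
Π_3 = t^-2 · σ^-1 · m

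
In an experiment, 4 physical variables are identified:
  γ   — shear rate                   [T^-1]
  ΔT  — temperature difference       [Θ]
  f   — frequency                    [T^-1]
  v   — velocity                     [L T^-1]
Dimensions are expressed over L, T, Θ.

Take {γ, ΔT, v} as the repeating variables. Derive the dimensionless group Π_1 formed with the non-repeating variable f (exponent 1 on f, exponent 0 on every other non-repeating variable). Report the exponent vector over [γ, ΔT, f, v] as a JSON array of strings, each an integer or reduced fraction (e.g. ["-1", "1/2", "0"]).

["-1", "0", "1", "0"]

Write exponents as rows L,T,Θ / cols γ,ΔT,f,v:
  L: [ 0  0  0  1]
  T: [-1  0 -1 -1]
  Θ: [ 0  1  0  0]
Row reduction gives pivot columns γ,ΔT,v; rank = 3
Pivot set = {γ,ΔT,v}, free = {f}
RREF:
  r0: [   1    0    1    0]
  r1: [   0    1    0    0]
  r2: [   0    0    0    1]
Fix exponent of f at 1; solve each RREF row for its pivot's exponent:
  r0: exp(γ) + (1)·1 = 0 ⇒ exp(γ) = -1
  r1: exp(ΔT) + (0)·1 = 0 ⇒ exp(ΔT) = 0
  r2: exp(v) + (0)·1 = 0 ⇒ exp(v) = 0
Π_1 = γ^-1 · f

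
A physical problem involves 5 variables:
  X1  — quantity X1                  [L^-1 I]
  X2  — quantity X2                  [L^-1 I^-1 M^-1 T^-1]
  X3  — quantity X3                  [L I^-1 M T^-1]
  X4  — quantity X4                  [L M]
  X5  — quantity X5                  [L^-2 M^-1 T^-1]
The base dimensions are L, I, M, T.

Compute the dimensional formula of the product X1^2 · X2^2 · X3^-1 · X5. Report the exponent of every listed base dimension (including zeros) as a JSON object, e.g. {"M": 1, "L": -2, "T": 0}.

{"L": -7, "I": 1, "M": -4, "T": -2}

Dimensional matrix (L×I×M×T by X1×X2×X3×X4×X5):
  L: [-1 -1  1  1 -2]
  I: [ 1 -1 -1  0  0]
  M: [ 0 -1  1  1 -1]
  T: [ 0 -1 -1  0 -1]
  [L]: (2)·-1+(2)·-1+(-1)·1+(1)·-2 = -7
  [I]: (2)·1+(2)·-1+(-1)·-1+(1)·0 = 1
  [M]: (2)·0+(2)·-1+(-1)·1+(1)·-1 = -4
  [T]: (2)·0+(2)·-1+(-1)·-1+(1)·-1 = -2
⇒ L^-7 I M^-4 T^-2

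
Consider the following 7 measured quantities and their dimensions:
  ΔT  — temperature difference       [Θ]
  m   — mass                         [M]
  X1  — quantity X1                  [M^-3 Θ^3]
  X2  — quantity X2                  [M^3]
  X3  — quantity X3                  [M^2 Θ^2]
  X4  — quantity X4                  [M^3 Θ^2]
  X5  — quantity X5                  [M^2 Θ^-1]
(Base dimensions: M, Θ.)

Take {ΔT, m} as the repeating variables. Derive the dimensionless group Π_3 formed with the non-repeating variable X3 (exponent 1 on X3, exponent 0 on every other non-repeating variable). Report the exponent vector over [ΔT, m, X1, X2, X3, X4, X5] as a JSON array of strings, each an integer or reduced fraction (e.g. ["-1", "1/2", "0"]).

["-2", "-2", "0", "0", "1", "0", "0"]

Exponent matrix [M,Θ] × [ΔT,m,X1,X2,X3,X4,X5]:
  M: [ 0  1 -3  3  2  3  2]
  Θ: [ 1  0  3  0  2  2 -1]
Echelon form has 2 nonzero rows (pivots: ΔT,m)
Pivot set = {ΔT,m}, free = {X1,X2,X3,X4,X5}
RREF:
  r0: [   1    0    3    0    2    2   -1]
  r1: [   0    1   -3    3    2    3    2]
Fix exponent of X3 at 1, X1 at 0, X2 at 0, X4 at 0, X5 at 0; solve each RREF row for its pivot's exponent:
  r0: exp(ΔT) + (2)·1 = 0 ⇒ exp(ΔT) = -2
  r1: exp(m) + (2)·1 = 0 ⇒ exp(m) = -2
Π_3 = ΔT^-2 · m^-2 · X3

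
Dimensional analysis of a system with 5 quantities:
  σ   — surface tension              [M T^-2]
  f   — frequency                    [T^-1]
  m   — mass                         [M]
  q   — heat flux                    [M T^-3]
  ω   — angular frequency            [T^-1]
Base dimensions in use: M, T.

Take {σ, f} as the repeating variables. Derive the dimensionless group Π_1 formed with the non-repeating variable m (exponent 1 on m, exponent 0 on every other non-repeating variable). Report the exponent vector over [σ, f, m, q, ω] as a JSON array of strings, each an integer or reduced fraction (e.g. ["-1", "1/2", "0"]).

Exponent matrix [M,T] × [σ,f,m,q,ω]:
  M: [ 1  0  1  1  0]
  T: [-2 -1  0 -3 -1]
Echelon form has 2 nonzero rows (pivots: σ,f)
Repeat: σ,f; free: m,q,ω
RREF:
  r0: [   1    0    1    1    0]
  r1: [   0    1   -2    1    1]
Fix exponent of m at 1, q at 0, ω at 0; solve each RREF row for its pivot's exponent:
  r0: exp(σ) + (1)·1 = 0 ⇒ exp(σ) = -1
  r1: exp(f) + (-2)·1 = 0 ⇒ exp(f) = 2
Π_1 = σ^-1 · f^2 · m

["-1", "2", "1", "0", "0"]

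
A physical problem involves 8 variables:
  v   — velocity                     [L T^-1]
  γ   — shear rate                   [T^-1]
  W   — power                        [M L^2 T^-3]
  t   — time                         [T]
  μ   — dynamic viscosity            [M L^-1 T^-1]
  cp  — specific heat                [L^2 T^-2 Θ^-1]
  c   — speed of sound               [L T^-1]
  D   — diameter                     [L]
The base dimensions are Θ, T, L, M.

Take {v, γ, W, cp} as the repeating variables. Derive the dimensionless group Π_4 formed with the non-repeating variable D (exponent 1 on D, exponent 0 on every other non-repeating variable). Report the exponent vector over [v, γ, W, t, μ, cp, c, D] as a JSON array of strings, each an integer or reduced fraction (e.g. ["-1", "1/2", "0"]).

["-1", "1", "0", "0", "0", "0", "0", "1"]

Write exponents as rows Θ,T,L,M / cols v,γ,W,t,μ,cp,c,D:
  Θ: [ 0  0  0  0  0 -1  0  0]
  T: [-1 -1 -3  1 -1 -2 -1  0]
  L: [ 1  0  2  0 -1  2  1  1]
  M: [ 0  0  1  0  1  0  0  0]
Row reduction gives pivot columns v,γ,W,cp; rank = 4
Pivot set = {v,γ,W,cp}, free = {t,μ,c,D}
RREF:
  r0: [   1    0    0    0   -3    0    1    1]
  r1: [   0    1    0   -1    1    0    0   -1]
  r2: [   0    0    1    0    1    0    0    0]
  r3: [   0    0    0    0    0    1    0    0]
Fix exponent of D at 1, t at 0, μ at 0, c at 0; solve each RREF row for its pivot's exponent:
  r0: exp(v) + (1)·1 = 0 ⇒ exp(v) = -1
  r1: exp(γ) + (-1)·1 = 0 ⇒ exp(γ) = 1
  r2: exp(W) + (0)·1 = 0 ⇒ exp(W) = 0
  r3: exp(cp) + (0)·1 = 0 ⇒ exp(cp) = 0
Π_4 = v^-1 · γ · D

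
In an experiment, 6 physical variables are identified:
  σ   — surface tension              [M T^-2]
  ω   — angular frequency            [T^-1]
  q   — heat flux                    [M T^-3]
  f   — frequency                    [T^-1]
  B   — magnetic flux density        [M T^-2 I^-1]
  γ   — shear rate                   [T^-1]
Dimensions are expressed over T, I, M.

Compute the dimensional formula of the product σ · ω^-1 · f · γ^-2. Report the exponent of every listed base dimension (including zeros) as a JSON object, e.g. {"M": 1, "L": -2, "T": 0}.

Write exponents as rows T,I,M / cols σ,ω,q,f,B,γ:
  T: [-2 -1 -3 -1 -2 -1]
  I: [ 0  0  0  0 -1  0]
  M: [ 1  0  1  0  1  0]
  [T]: (1)·-2+(-1)·-1+(1)·-1+(-2)·-1 = 0
  [I]: (1)·0+(-1)·0+(1)·0+(-2)·0 = 0
  [M]: (1)·1+(-1)·0+(1)·0+(-2)·0 = 1
⇒ M

{"T": 0, "I": 0, "M": 1}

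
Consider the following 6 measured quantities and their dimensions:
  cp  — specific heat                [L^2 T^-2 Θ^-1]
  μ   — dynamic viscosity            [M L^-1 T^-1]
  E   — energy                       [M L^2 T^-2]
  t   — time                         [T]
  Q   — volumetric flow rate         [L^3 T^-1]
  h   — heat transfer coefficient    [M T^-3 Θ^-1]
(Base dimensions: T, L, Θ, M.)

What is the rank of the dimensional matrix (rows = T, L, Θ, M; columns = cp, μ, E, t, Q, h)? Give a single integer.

4

Dimensional matrix (T×L×Θ×M by cp×μ×E×t×Q×h):
  T: [-2 -1 -2  1 -1 -3]
  L: [ 2 -1  2  0  3  0]
  Θ: [-1  0  0  0  0 -1]
  M: [ 0  1  1  0  0  1]
Row reduction gives pivot columns cp,μ,E,t; rank = 4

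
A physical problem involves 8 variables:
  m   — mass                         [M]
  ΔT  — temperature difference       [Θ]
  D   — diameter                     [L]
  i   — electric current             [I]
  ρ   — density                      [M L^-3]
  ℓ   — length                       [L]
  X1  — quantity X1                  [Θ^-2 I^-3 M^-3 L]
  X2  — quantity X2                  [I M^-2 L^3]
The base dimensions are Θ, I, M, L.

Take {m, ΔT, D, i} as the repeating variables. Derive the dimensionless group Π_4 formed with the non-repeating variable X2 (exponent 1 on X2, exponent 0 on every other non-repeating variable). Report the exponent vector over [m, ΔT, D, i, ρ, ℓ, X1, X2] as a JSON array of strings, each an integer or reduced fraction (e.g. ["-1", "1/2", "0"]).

Write exponents as rows Θ,I,M,L / cols m,ΔT,D,i,ρ,ℓ,X1,X2:
  Θ: [ 0  1  0  0  0  0 -2  0]
  I: [ 0  0  0  1  0  0 -3  1]
  M: [ 1  0  0  0  1  0 -3 -2]
  L: [ 0  0  1  0 -3  1  1  3]
Row reduction gives pivot columns m,ΔT,D,i; rank = 4
Pivot set = {m,ΔT,D,i}, free = {ρ,ℓ,X1,X2}
RREF:
  r0: [   1    0    0    0    1    0   -3   -2]
  r1: [   0    1    0    0    0    0   -2    0]
  r2: [   0    0    1    0   -3    1    1    3]
  r3: [   0    0    0    1    0    0   -3    1]
Fix exponent of X2 at 1, ρ at 0, ℓ at 0, X1 at 0; solve each RREF row for its pivot's exponent:
  r0: exp(m) + (-2)·1 = 0 ⇒ exp(m) = 2
  r1: exp(ΔT) + (0)·1 = 0 ⇒ exp(ΔT) = 0
  r2: exp(D) + (3)·1 = 0 ⇒ exp(D) = -3
  r3: exp(i) + (1)·1 = 0 ⇒ exp(i) = -1
Π_4 = m^2 · D^-3 · i^-1 · X2

["2", "0", "-3", "-1", "0", "0", "0", "1"]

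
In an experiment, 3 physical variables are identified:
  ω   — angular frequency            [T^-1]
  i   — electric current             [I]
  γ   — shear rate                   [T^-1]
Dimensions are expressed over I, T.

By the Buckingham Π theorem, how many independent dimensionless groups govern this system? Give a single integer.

1

Dimensional matrix (I×T by ω×i×γ):
  I: [ 0  1  0]
  T: [-1  0 -1]
Echelon form has 2 nonzero rows (pivots: ω,i)
3 vars − rank 2 = 1 Π group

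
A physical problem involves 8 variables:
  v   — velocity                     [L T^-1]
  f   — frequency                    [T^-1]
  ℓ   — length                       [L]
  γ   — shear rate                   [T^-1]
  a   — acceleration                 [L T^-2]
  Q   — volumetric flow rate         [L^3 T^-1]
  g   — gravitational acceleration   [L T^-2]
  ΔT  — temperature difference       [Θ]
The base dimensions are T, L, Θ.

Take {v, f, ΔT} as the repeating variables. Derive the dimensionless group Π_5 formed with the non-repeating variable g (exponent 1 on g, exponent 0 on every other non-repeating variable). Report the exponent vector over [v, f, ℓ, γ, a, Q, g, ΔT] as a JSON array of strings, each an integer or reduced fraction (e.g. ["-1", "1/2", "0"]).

["-1", "-1", "0", "0", "0", "0", "1", "0"]

Dimensional matrix (T×L×Θ by v×f×ℓ×γ×a×Q×g×ΔT):
  T: [-1 -1  0 -1 -2 -1 -2  0]
  L: [ 1  0  1  0  1  3  1  0]
  Θ: [ 0  0  0  0  0  0  0  1]
RREF → pivots at {v,f,ΔT} ⇒ r = 3
Repeat: v,f,ΔT; free: ℓ,γ,a,Q,g
RREF:
  r0: [   1    0    1    0    1    3    1    0]
  r1: [   0    1   -1    1    1   -2    1    0]
  r2: [   0    0    0    0    0    0    0    1]
Fix exponent of g at 1, ℓ at 0, γ at 0, a at 0, Q at 0; solve each RREF row for its pivot's exponent:
  r0: exp(v) + (1)·1 = 0 ⇒ exp(v) = -1
  r1: exp(f) + (1)·1 = 0 ⇒ exp(f) = -1
  r2: exp(ΔT) + (0)·1 = 0 ⇒ exp(ΔT) = 0
Π_5 = v^-1 · f^-1 · g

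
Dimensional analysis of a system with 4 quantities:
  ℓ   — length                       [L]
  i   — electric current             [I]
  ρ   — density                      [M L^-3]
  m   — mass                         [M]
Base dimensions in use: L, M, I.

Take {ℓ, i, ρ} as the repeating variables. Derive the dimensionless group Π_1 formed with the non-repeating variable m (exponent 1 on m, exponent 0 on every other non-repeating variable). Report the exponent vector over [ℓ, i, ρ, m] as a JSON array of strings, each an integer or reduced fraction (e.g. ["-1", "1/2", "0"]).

["-3", "0", "-1", "1"]

Write exponents as rows L,M,I / cols ℓ,i,ρ,m:
  L: [ 1  0 -3  0]
  M: [ 0  0  1  1]
  I: [ 0  1  0  0]
Row reduction gives pivot columns ℓ,i,ρ; rank = 3
Repeat: ℓ,i,ρ; free: m
RREF:
  r0: [   1    0    0    3]
  r1: [   0    1    0    0]
  r2: [   0    0    1    1]
Fix exponent of m at 1; solve each RREF row for its pivot's exponent:
  r0: exp(ℓ) + (3)·1 = 0 ⇒ exp(ℓ) = -3
  r1: exp(i) + (0)·1 = 0 ⇒ exp(i) = 0
  r2: exp(ρ) + (1)·1 = 0 ⇒ exp(ρ) = -1
Π_1 = ℓ^-3 · ρ^-1 · m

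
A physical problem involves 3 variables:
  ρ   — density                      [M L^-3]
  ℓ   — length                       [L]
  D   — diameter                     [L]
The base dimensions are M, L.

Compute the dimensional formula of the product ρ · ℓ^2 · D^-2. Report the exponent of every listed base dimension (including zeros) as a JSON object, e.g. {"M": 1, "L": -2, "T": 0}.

{"M": 1, "L": -3}

Write exponents as rows M,L / cols ρ,ℓ,D:
  M: [ 1  0  0]
  L: [-3  1  1]
  [M]: (1)·1+(2)·0+(-2)·0 = 1
  [L]: (1)·-3+(2)·1+(-2)·1 = -3
⇒ M L^-3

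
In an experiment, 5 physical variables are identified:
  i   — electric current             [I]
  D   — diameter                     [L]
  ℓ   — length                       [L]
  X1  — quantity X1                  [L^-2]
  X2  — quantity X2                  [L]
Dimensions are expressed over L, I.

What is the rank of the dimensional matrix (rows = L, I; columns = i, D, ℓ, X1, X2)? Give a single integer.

Dimensional matrix (L×I by i×D×ℓ×X1×X2):
  L: [ 0  1  1 -2  1]
  I: [ 1  0  0  0  0]
RREF → pivots at {i,D} ⇒ r = 2

2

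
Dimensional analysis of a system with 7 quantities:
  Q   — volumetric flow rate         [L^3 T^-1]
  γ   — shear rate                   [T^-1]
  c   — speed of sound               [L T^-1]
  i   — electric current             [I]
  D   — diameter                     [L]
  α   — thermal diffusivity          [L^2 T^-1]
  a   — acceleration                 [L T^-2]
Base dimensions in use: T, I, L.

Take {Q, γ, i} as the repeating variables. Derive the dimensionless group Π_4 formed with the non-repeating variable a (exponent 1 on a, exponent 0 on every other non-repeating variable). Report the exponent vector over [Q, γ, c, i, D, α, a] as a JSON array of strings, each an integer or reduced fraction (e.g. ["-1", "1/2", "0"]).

Exponent matrix [T,I,L] × [Q,γ,c,i,D,α,a]:
  T: [-1 -1 -1  0  0 -1 -2]
  I: [ 0  0  0  1  0  0  0]
  L: [ 3  0  1  0  1  2  1]
RREF → pivots at {Q,γ,i} ⇒ r = 3
Pivot set = {Q,γ,i}, free = {c,D,α,a}
RREF:
  r0: [   1    0  1/3    0  1/3  2/3  1/3]
  r1: [   0    1  2/3    0 -1/3  1/3  5/3]
  r2: [   0    0    0    1    0    0    0]
Fix exponent of a at 1, c at 0, D at 0, α at 0; solve each RREF row for its pivot's exponent:
  r0: exp(Q) + (1/3)·1 = 0 ⇒ exp(Q) = -1/3
  r1: exp(γ) + (5/3)·1 = 0 ⇒ exp(γ) = -5/3
  r2: exp(i) + (0)·1 = 0 ⇒ exp(i) = 0
Π_4 = Q^(-1/3) · γ^(-5/3) · a

["-1/3", "-5/3", "0", "0", "0", "0", "1"]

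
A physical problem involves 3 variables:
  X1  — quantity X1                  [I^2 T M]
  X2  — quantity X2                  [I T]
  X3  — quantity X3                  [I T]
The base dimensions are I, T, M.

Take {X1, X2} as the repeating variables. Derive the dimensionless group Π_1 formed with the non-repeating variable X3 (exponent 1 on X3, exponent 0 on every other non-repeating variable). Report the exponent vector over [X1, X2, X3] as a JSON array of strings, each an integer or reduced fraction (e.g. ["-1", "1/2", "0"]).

["0", "-1", "1"]

Dimensional matrix (I×T×M by X1×X2×X3):
  I: [ 2  1  1]
  T: [ 1  1  1]
  M: [ 1  0  0]
RREF → pivots at {X1,X2} ⇒ r = 2
Repeat: X1,X2; free: X3
RREF:
  r0: [   1    0    0]
  r1: [   0    1    1]
  r2: [   0    0    0]
Fix exponent of X3 at 1; solve each RREF row for its pivot's exponent:
  r0: exp(X1) + (0)·1 = 0 ⇒ exp(X1) = 0
  r1: exp(X2) + (1)·1 = 0 ⇒ exp(X2) = -1
Π_1 = X2^-1 · X3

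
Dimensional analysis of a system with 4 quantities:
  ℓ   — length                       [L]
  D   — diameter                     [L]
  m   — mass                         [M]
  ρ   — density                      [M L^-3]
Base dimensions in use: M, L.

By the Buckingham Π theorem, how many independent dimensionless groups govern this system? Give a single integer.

Dimensional matrix (M×L by ℓ×D×m×ρ):
  M: [ 0  0  1  1]
  L: [ 1  1  0 -3]
Row reduction gives pivot columns ℓ,m; rank = 2
n=4, r=2 ⇒ 2 dimensionless groups

2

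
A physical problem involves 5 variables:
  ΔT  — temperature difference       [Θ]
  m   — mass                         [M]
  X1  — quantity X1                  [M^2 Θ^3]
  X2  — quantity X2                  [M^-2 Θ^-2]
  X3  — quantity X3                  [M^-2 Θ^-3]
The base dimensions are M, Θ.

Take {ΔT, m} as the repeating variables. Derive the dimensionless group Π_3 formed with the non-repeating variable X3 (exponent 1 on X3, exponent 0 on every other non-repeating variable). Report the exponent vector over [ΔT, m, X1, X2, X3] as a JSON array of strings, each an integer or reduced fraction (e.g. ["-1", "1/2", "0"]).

["3", "2", "0", "0", "1"]

Exponent matrix [M,Θ] × [ΔT,m,X1,X2,X3]:
  M: [ 0  1  2 -2 -2]
  Θ: [ 1  0  3 -2 -3]
Echelon form has 2 nonzero rows (pivots: ΔT,m)
Repeat: ΔT,m; free: X1,X2,X3
RREF:
  r0: [   1    0    3   -2   -3]
  r1: [   0    1    2   -2   -2]
Fix exponent of X3 at 1, X1 at 0, X2 at 0; solve each RREF row for its pivot's exponent:
  r0: exp(ΔT) + (-3)·1 = 0 ⇒ exp(ΔT) = 3
  r1: exp(m) + (-2)·1 = 0 ⇒ exp(m) = 2
Π_3 = ΔT^3 · m^2 · X3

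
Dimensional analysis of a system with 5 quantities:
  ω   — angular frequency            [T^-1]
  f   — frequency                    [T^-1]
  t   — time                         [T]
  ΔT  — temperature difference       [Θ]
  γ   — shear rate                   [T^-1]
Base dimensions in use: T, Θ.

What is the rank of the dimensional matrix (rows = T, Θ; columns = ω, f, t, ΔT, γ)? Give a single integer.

Exponent matrix [T,Θ] × [ω,f,t,ΔT,γ]:
  T: [-1 -1  1  0 -1]
  Θ: [ 0  0  0  1  0]
RREF → pivots at {ω,ΔT} ⇒ r = 2

2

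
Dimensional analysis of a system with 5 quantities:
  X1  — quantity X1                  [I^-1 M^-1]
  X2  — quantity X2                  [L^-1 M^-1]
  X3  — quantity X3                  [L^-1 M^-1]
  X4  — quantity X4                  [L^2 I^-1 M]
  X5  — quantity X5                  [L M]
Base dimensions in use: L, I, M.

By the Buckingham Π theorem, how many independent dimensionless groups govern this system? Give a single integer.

Dimensional matrix (L×I×M by X1×X2×X3×X4×X5):
  L: [ 0 -1 -1  2  1]
  I: [-1  0  0 -1  0]
  M: [-1 -1 -1  1  1]
Row reduction gives pivot columns X1,X2; rank = 2
5 vars − rank 2 = 3 Π groups

3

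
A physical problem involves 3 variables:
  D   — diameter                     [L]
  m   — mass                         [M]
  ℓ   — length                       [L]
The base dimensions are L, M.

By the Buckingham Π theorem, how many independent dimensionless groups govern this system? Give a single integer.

1

Dimensional matrix (L×M by D×m×ℓ):
  L: [ 1  0  1]
  M: [ 0  1  0]
Row reduction gives pivot columns D,m; rank = 2
3 vars − rank 2 = 1 Π group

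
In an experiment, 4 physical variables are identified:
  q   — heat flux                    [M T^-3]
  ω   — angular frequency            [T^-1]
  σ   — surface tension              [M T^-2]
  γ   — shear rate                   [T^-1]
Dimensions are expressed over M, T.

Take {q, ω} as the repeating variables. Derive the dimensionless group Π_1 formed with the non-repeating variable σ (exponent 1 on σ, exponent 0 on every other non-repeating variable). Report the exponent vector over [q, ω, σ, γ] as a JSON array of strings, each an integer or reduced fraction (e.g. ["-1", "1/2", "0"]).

Exponent matrix [M,T] × [q,ω,σ,γ]:
  M: [ 1  0  1  0]
  T: [-3 -1 -2 -1]
RREF → pivots at {q,ω} ⇒ r = 2
Pivot set = {q,ω}, free = {σ,γ}
RREF:
  r0: [   1    0    1    0]
  r1: [   0    1   -1    1]
Fix exponent of σ at 1, γ at 0; solve each RREF row for its pivot's exponent:
  r0: exp(q) + (1)·1 = 0 ⇒ exp(q) = -1
  r1: exp(ω) + (-1)·1 = 0 ⇒ exp(ω) = 1
Π_1 = q^-1 · ω · σ

["-1", "1", "1", "0"]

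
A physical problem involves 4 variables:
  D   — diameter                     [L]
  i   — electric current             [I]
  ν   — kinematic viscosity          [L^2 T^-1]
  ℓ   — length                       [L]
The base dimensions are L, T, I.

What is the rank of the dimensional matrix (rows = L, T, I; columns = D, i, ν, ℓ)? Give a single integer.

3

Exponent matrix [L,T,I] × [D,i,ν,ℓ]:
  L: [ 1  0  2  1]
  T: [ 0  0 -1  0]
  I: [ 0  1  0  0]
RREF → pivots at {D,i,ν} ⇒ r = 3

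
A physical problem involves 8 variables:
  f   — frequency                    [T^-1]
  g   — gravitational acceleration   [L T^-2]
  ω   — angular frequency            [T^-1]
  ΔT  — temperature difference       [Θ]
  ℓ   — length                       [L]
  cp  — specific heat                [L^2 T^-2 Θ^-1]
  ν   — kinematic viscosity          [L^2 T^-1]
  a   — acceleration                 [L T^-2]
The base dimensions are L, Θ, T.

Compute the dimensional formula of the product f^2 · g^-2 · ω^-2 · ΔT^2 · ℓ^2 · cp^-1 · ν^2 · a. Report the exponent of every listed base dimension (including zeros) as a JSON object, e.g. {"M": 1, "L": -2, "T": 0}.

{"L": 3, "Θ": 3, "T": 2}

Dimensional matrix (L×Θ×T by f×g×ω×ΔT×ℓ×cp×ν×a):
  L: [ 0  1  0  0  1  2  2  1]
  Θ: [ 0  0  0  1  0 -1  0  0]
  T: [-1 -2 -1  0  0 -2 -1 -2]
  [L]: (2)·0+(-2)·1+(-2)·0+(2)·0+(2)·1+(-1)·2+(2)·2+(1)·1 = 3
  [Θ]: (2)·0+(-2)·0+(-2)·0+(2)·1+(2)·0+(-1)·-1+(2)·0+(1)·0 = 3
  [T]: (2)·-1+(-2)·-2+(-2)·-1+(2)·0+(2)·0+(-1)·-2+(2)·-1+(1)·-2 = 2
⇒ L^3 Θ^3 T^2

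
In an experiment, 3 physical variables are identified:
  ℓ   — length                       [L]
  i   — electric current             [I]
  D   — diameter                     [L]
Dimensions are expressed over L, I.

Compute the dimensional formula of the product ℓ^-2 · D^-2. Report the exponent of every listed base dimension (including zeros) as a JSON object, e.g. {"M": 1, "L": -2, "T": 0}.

{"L": -4, "I": 0}

Write exponents as rows L,I / cols ℓ,i,D:
  L: [ 1  0  1]
  I: [ 0  1  0]
  [L]: (-2)·1+(-2)·1 = -4
  [I]: (-2)·0+(-2)·0 = 0
⇒ L^-4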